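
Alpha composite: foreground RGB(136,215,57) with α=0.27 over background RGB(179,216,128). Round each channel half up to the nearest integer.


C = α×F + (1-α)×B, with 1-α = 0.73
R: 0.27×136 + 0.73×179 = 36.72 + 130.67 = 167.39 → 167
G: 0.27×215 + 0.73×216 = 58.05 + 157.68 = 215.73 → 216
B: 0.27×57 + 0.73×128 = 15.39 + 93.44 = 108.83 → 109
= RGB(167, 216, 109)


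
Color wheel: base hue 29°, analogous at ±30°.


Base hue: 29°
Left analog: (29 - 30) mod 360 = 359°
Right analog: (29 + 30) mod 360 = 59°
Analogous hues = 359° and 59°


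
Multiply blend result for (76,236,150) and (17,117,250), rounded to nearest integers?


Multiply: C = A×B/255, rounded to nearest integer
R: 76×17/255 = 1292/255 ≈ 5.067 → 5
G: 236×117/255 = 27612/255 ≈ 108.282 → 108
B: 150×250/255 = 37500/255 ≈ 147.059 → 147
= RGB(5, 108, 147)


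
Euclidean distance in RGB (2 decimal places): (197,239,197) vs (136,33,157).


d = √[(R₁-R₂)² + (G₁-G₂)² + (B₁-B₂)²]
d = √[(197-136)² + (239-33)² + (197-157)²]
d = √[3721 + 42436 + 1600]
d = √47757
d ≈ 218.53


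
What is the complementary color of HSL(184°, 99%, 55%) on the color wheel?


Complement = opposite side of color wheel = hue + 180°
H' = (184 + 180) mod 360 = 4°
S and L unchanged.
= HSL(4°, 99%, 55%)


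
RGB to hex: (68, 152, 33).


R = 68 → 44 (hex)
G = 152 → 98 (hex)
B = 33 → 21 (hex)
Hex = #449821


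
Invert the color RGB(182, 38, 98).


Invert: (255-R, 255-G, 255-B)
R: 255-182 = 73
G: 255-38 = 217
B: 255-98 = 157
= RGB(73, 217, 157)


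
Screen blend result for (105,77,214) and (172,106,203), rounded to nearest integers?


Screen: C = 255 - (255-A)×(255-B)/255, rounded to nearest integer
R: 255 - (255-105)×(255-172)/255 = 255 - 12450/255 ≈ 255 - 48.824 = 206.176 → 206
G: 255 - (255-77)×(255-106)/255 = 255 - 26522/255 ≈ 255 - 104.008 = 150.992 → 151
B: 255 - (255-214)×(255-203)/255 = 255 - 2132/255 ≈ 255 - 8.361 = 246.639 → 247
= RGB(206, 151, 247)


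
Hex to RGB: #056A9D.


05 → 5 (R)
6A → 106 (G)
9D → 157 (B)
= RGB(5, 106, 157)


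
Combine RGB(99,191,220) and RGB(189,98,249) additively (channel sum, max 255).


Additive: each channel = min(255, C₁+C₂)
R: 99+189 = 288 → 255
G: 191+98 = 289 → 255
B: 220+249 = 469 → 255
= RGB(255, 255, 255)


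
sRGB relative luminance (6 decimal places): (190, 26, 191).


Linearize each channel (sRGB transfer function): c = v/255; c_lin = c/12.92 if c ≤ 0.04045, else ((c+0.055)/1.055)^2.4
  R: 190/255 ≈ 0.745098 > 0.04045 → ((0.745098+0.055)/1.055)^2.4 ≈ 0.514918
  G: 26/255 ≈ 0.101961 > 0.04045 → ((0.101961+0.055)/1.055)^2.4 ≈ 0.010330
  B: 191/255 ≈ 0.749020 > 0.04045 → ((0.749020+0.055)/1.055)^2.4 ≈ 0.520996
R_lin = 0.514918, G_lin = 0.010330, B_lin = 0.520996
L = 0.2126×R + 0.7152×G + 0.0722×B
L = 0.2126×0.514918 + 0.7152×0.010330 + 0.0722×0.520996
L ≈ 0.154475


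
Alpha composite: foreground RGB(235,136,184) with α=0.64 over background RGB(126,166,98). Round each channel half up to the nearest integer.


C = α×F + (1-α)×B, with 1-α = 0.36
R: 0.64×235 + 0.36×126 = 150.40 + 45.36 = 195.76 → 196
G: 0.64×136 + 0.36×166 = 87.04 + 59.76 = 146.80 → 147
B: 0.64×184 + 0.36×98 = 117.76 + 35.28 = 153.04 → 153
= RGB(196, 147, 153)


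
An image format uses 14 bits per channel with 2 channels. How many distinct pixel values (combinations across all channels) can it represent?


Total bits = 14 bits/channel × 2 channels = 28 bits
Distinct pixel values = 2^28
= 268,435,456 pixel values


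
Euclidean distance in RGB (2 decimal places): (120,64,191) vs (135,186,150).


d = √[(R₁-R₂)² + (G₁-G₂)² + (B₁-B₂)²]
d = √[(120-135)² + (64-186)² + (191-150)²]
d = √[225 + 14884 + 1681]
d = √16790
d ≈ 129.58


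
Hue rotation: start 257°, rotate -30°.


New hue = (H + rotation) mod 360
New hue = (257 -30) mod 360
= 227 mod 360
= 227°


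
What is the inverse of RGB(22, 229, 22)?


Invert: (255-R, 255-G, 255-B)
R: 255-22 = 233
G: 255-229 = 26
B: 255-22 = 233
= RGB(233, 26, 233)


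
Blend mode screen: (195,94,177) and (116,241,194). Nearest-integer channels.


Screen: C = 255 - (255-A)×(255-B)/255, rounded to nearest integer
R: 255 - (255-195)×(255-116)/255 = 255 - 8340/255 ≈ 255 - 32.706 = 222.294 → 222
G: 255 - (255-94)×(255-241)/255 = 255 - 2254/255 ≈ 255 - 8.839 = 246.161 → 246
B: 255 - (255-177)×(255-194)/255 = 255 - 4758/255 ≈ 255 - 18.659 = 236.341 → 236
= RGB(222, 246, 236)


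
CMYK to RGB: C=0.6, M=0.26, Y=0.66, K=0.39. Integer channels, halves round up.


R = 255 × (1-C) × (1-K) = 255 × 0.40 × 0.61 = 62.22 → 62
G = 255 × (1-M) × (1-K) = 255 × 0.74 × 0.61 = 115.107 → 115
B = 255 × (1-Y) × (1-K) = 255 × 0.34 × 0.61 = 52.887 → 53
= RGB(62, 115, 53)


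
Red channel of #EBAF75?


Color: #EBAF75
R = EB = 235
G = AF = 175
B = 75 = 117
Red = 235


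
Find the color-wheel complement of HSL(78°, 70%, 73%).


Complement = opposite side of color wheel = hue + 180°
H' = (78 + 180) mod 360 = 258°
S and L unchanged.
= HSL(258°, 70%, 73%)


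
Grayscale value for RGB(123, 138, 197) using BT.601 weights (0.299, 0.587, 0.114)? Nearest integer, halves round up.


Gray = 0.299×R + 0.587×G + 0.114×B
Gray = 0.299×123 + 0.587×138 + 0.114×197
Gray = 36.777 + 81.006 + 22.458
Gray = 140.241 → round half up → 140
Gray = 140


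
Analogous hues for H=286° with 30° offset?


Base hue: 286°
Left analog: (286 - 30) mod 360 = 256°
Right analog: (286 + 30) mod 360 = 316°
Analogous hues = 256° and 316°


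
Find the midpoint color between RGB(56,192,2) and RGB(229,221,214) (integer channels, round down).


Midpoint: each channel = ⌊(C₁+C₂)/2⌋
R: ⌊(56+229)/2⌋ = 142
G: ⌊(192+221)/2⌋ = 206
B: ⌊(2+214)/2⌋ = 108
= RGB(142, 206, 108)


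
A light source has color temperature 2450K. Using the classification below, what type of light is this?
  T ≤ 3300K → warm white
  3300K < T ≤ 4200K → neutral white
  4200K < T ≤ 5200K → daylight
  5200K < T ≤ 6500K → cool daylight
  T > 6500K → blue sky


Temperature: 2450K
2450K ≤ 3300K → warm white
Classification: warm white


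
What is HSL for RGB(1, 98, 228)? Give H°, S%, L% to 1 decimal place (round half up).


Normalize: R'=1/255≈0.0039, G'=98/255≈0.3843, B'=228/255≈0.8941
Max=228/255, Min=1/255, Δ=Max-Min=227/255
L = (Max+Min)/2 = (228+1)/510 = 229/510 = 0.44901… → L = 44.9%
L ≤ 0.5 → S = Δ/(Max+Min) = 227/(228+1) = 227/229 = 0.99126… → S = 99.1%
(the 1/255 factors cancel in S and H, so raw channel differences can be used)
Max is B' → H = 60 × ((R-G)/Δ + 4) = 60 × ((1-98)/227 + 4)
  -97/227 + 4 = -0.4273… + 4 = 3.5726…
  H = 60 × 3.5726… = 214.361…° → H = 214.4°
= HSL(214.4°, 99.1%, 44.9%)


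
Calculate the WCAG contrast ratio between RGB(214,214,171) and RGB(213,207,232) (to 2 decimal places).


Linearize each sRGB channel c=v/255: c/12.92 if c ≤ 0.04045 else ((c+0.055)/1.055)^2.4
L = 0.2126×R_lin + 0.7152×G_lin + 0.0722×B_lin
Color 1 (214,214,171):
  R=214: 214/255≈0.8392 > 0.04045 → ((0.8392+0.055)/1.055)^2.4 ≈ 0.67244
  G=214: 214/255≈0.8392 > 0.04045 → ((0.8392+0.055)/1.055)^2.4 ≈ 0.67244
  B=171: 171/255≈0.6706 > 0.04045 → ((0.6706+0.055)/1.055)^2.4 ≈ 0.40724
  L1 = 0.2126×0.67244 + 0.7152×0.67244 + 0.0722×0.40724 ≈ 0.65330
Color 2 (213,207,232):
  R=213: 213/255≈0.8353 > 0.04045 → ((0.8353+0.055)/1.055)^2.4 ≈ 0.66539
  G=207: 207/255≈0.8118 > 0.04045 → ((0.8118+0.055)/1.055)^2.4 ≈ 0.62396
  B=232: 232/255≈0.9098 > 0.04045 → ((0.9098+0.055)/1.055)^2.4 ≈ 0.80695
  L2 = 0.2126×0.66539 + 0.7152×0.62396 + 0.0722×0.80695 ≈ 0.64598
Lighter = 0.65330, Darker = 0.64598
Ratio = (L_lighter + 0.05) / (L_darker + 0.05)
Ratio = (0.65330 + 0.05) / (0.64598 + 0.05) = 0.70330 / 0.69598 ≈ 1.0105
Ratio ≈ 1.01:1


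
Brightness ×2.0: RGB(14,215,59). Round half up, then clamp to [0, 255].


Multiply each channel by 2.0, round half up, clamp to [0, 255]
R: 14×2.0 = 28
G: 215×2.0 = 430 → clamp → 255
B: 59×2.0 = 118
= RGB(28, 255, 118)


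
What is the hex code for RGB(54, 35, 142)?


R = 54 → 36 (hex)
G = 35 → 23 (hex)
B = 142 → 8E (hex)
Hex = #36238E


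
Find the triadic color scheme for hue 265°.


Triadic: equally spaced at 120° intervals
H1 = 265°
H2 = (265 + 120) mod 360 = 25°
H3 = (265 + 240) mod 360 = 145°
Triadic = 265°, 25°, 145°


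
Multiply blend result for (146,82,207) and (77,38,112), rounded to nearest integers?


Multiply: C = A×B/255, rounded to nearest integer
R: 146×77/255 = 11242/255 ≈ 44.086 → 44
G: 82×38/255 = 3116/255 ≈ 12.220 → 12
B: 207×112/255 = 23184/255 ≈ 90.918 → 91
= RGB(44, 12, 91)


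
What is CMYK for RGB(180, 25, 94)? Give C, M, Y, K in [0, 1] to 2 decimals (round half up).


R'=180/255≈0.7059, G'=25/255≈0.0980, B'=94/255≈0.3686
K = 1 - max(R',G',B') = 1 - 180/255 = 75/255 = 0.29411… → 0.29
(1-R'-K)/(1-K) simplifies to (max-R)/max with max = 180:
C = (180-180)/180 = 0/180 = 0 → 0.00
M = (180-25)/180 = 155/180 = 0.86111… → 0.86
Y = (180-94)/180 = 86/180 = 0.47777… → 0.48
= CMYK(0.00, 0.86, 0.48, 0.29)


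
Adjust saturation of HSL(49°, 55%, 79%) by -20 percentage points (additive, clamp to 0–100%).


Original S = 55%
Adjustment = -20 percentage points
New S = 55 + (-20) = 35
Clamp to [0, 100] → 35
= HSL(49°, 35%, 79%)


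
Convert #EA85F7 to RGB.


EA → 234 (R)
85 → 133 (G)
F7 → 247 (B)
= RGB(234, 133, 247)


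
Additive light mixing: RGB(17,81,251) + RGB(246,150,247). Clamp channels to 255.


Additive: each channel = min(255, C₁+C₂)
R: 17+246 = 263 → 255
G: 81+150 = 231 → 231
B: 251+247 = 498 → 255
= RGB(255, 231, 255)


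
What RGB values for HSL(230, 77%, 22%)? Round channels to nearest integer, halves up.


H=230°, S=0.77, L=0.22
C = (1-|2L-1|)×S = (1-|-0.56|)×0.77 = 0.3388
H' = H/60 = 230/60 ≈ 3.8333; X = C×(1-|H' mod 2 - 1|) ≈ 0.0565
m = L - C/2 = 0.22 - 0.1694 = 0.0506
Sector ⌊H'⌋ = 3 → (R',G',B') = (0.0, ≈0.0565, 0.3388)
RGB = ((R'+m)×255, (G'+m)×255, (B'+m)×255) = (12.903, 27.302, 99.297)
Round half up → RGB(13, 27, 99)


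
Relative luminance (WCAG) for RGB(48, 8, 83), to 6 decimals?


Linearize each channel (sRGB transfer function): c = v/255; c_lin = c/12.92 if c ≤ 0.04045, else ((c+0.055)/1.055)^2.4
  R: 48/255 ≈ 0.188235 > 0.04045 → ((0.188235+0.055)/1.055)^2.4 ≈ 0.029557
  G: 8/255 ≈ 0.031373 ≤ 0.04045 → 0.031373/12.92 ≈ 0.002428
  B: 83/255 ≈ 0.325490 > 0.04045 → ((0.325490+0.055)/1.055)^2.4 ≈ 0.086500
R_lin = 0.029557, G_lin = 0.002428, B_lin = 0.086500
L = 0.2126×R + 0.7152×G + 0.0722×B
L = 0.2126×0.029557 + 0.7152×0.002428 + 0.0722×0.086500
L ≈ 0.014266


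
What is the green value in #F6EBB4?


Color: #F6EBB4
R = F6 = 246
G = EB = 235
B = B4 = 180
Green = 235


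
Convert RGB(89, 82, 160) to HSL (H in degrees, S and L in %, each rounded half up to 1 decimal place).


Normalize: R'=89/255≈0.3490, G'=82/255≈0.3216, B'=160/255≈0.6275
Max=160/255, Min=82/255, Δ=Max-Min=78/255
L = (Max+Min)/2 = (160+82)/510 = 242/510 = 0.47450… → L = 47.5%
L ≤ 0.5 → S = Δ/(Max+Min) = 78/(160+82) = 78/242 = 0.32231… → S = 32.2%
(the 1/255 factors cancel in S and H, so raw channel differences can be used)
Max is B' → H = 60 × ((R-G)/Δ + 4) = 60 × ((89-82)/78 + 4)
  7/78 + 4 = 0.0897… + 4 = 4.0897…
  H = 60 × 4.0897… = 245.384…° → H = 245.4°
= HSL(245.4°, 32.2%, 47.5%)


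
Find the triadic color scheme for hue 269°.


Triadic: equally spaced at 120° intervals
H1 = 269°
H2 = (269 + 120) mod 360 = 29°
H3 = (269 + 240) mod 360 = 149°
Triadic = 269°, 29°, 149°


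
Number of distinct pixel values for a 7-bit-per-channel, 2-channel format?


Total bits = 7 bits/channel × 2 channels = 14 bits
Distinct pixel values = 2^14
= 16,384 pixel values


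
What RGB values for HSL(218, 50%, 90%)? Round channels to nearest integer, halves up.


H=218°, S=0.50, L=0.90
C = (1-|2L-1|)×S = (1-|0.80|)×0.50 = 0.1
H' = H/60 = 218/60 ≈ 3.6333; X = C×(1-|H' mod 2 - 1|) ≈ 0.0367
m = L - C/2 = 0.90 - 0.05 = 0.85
Sector ⌊H'⌋ = 3 → (R',G',B') = (0.0, ≈0.0367, 0.1)
RGB = ((R'+m)×255, (G'+m)×255, (B'+m)×255) = (216.75, 226.1, 242.25)
Round half up → RGB(217, 226, 242)


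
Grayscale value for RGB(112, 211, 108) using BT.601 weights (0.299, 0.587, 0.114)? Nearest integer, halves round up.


Gray = 0.299×R + 0.587×G + 0.114×B
Gray = 0.299×112 + 0.587×211 + 0.114×108
Gray = 33.488 + 123.857 + 12.312
Gray = 169.657 → round half up → 170
Gray = 170


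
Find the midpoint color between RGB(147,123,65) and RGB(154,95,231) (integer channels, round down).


Midpoint: each channel = ⌊(C₁+C₂)/2⌋
R: ⌊(147+154)/2⌋ = 150
G: ⌊(123+95)/2⌋ = 109
B: ⌊(65+231)/2⌋ = 148
= RGB(150, 109, 148)


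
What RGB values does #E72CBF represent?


E7 → 231 (R)
2C → 44 (G)
BF → 191 (B)
= RGB(231, 44, 191)


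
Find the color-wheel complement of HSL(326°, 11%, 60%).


Complement = opposite side of color wheel = hue + 180°
H' = (326 + 180) mod 360 = 146°
S and L unchanged.
= HSL(146°, 11%, 60%)


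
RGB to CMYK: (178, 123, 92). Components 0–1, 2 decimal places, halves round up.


R'=178/255≈0.6980, G'=123/255≈0.4824, B'=92/255≈0.3608
K = 1 - max(R',G',B') = 1 - 178/255 = 77/255 = 0.30196… → 0.30
(1-R'-K)/(1-K) simplifies to (max-R)/max with max = 178:
C = (178-178)/178 = 0/178 = 0 → 0.00
M = (178-123)/178 = 55/178 = 0.30898… → 0.31
Y = (178-92)/178 = 86/178 = 0.48314… → 0.48
= CMYK(0.00, 0.31, 0.48, 0.30)


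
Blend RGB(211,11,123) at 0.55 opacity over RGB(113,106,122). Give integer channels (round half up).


C = α×F + (1-α)×B, with 1-α = 0.45
R: 0.55×211 + 0.45×113 = 116.05 + 50.85 = 166.90 → 167
G: 0.55×11 + 0.45×106 = 6.05 + 47.70 = 53.75 → 54
B: 0.55×123 + 0.45×122 = 67.65 + 54.90 = 122.55 → 123
= RGB(167, 54, 123)


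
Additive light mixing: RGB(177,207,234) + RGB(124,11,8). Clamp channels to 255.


Additive: each channel = min(255, C₁+C₂)
R: 177+124 = 301 → 255
G: 207+11 = 218 → 218
B: 234+8 = 242 → 242
= RGB(255, 218, 242)


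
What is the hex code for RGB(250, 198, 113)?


R = 250 → FA (hex)
G = 198 → C6 (hex)
B = 113 → 71 (hex)
Hex = #FAC671


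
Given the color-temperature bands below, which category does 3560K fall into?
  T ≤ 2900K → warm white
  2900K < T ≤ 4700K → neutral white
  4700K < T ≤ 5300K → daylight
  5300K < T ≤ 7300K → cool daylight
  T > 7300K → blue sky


Temperature: 3560K
2900K < 3560K ≤ 4700K → neutral white
Classification: neutral white


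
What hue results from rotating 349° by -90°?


New hue = (H + rotation) mod 360
New hue = (349 -90) mod 360
= 259 mod 360
= 259°


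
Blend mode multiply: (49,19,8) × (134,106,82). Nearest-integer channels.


Multiply: C = A×B/255, rounded to nearest integer
R: 49×134/255 = 6566/255 ≈ 25.749 → 26
G: 19×106/255 = 2014/255 ≈ 7.898 → 8
B: 8×82/255 = 656/255 ≈ 2.573 → 3
= RGB(26, 8, 3)


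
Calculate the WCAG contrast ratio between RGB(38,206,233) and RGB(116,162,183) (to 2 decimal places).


Linearize each sRGB channel c=v/255: c/12.92 if c ≤ 0.04045 else ((c+0.055)/1.055)^2.4
L = 0.2126×R_lin + 0.7152×G_lin + 0.0722×B_lin
Color 1 (38,206,233):
  R=38: 38/255≈0.1490 > 0.04045 → ((0.1490+0.055)/1.055)^2.4 ≈ 0.01938
  G=206: 206/255≈0.8078 > 0.04045 → ((0.8078+0.055)/1.055)^2.4 ≈ 0.61721
  B=233: 233/255≈0.9137 > 0.04045 → ((0.9137+0.055)/1.055)^2.4 ≈ 0.81485
  L1 = 0.2126×0.01938 + 0.7152×0.61721 + 0.0722×0.81485 ≈ 0.50438
Color 2 (116,162,183):
  R=116: 116/255≈0.4549 > 0.04045 → ((0.4549+0.055)/1.055)^2.4 ≈ 0.17465
  G=162: 162/255≈0.6353 > 0.04045 → ((0.6353+0.055)/1.055)^2.4 ≈ 0.36131
  B=183: 183/255≈0.7176 > 0.04045 → ((0.7176+0.055)/1.055)^2.4 ≈ 0.47353
  L2 = 0.2126×0.17465 + 0.7152×0.36131 + 0.0722×0.47353 ≈ 0.32973
Lighter = 0.50438, Darker = 0.32973
Ratio = (L_lighter + 0.05) / (L_darker + 0.05)
Ratio = (0.50438 + 0.05) / (0.32973 + 0.05) = 0.55438 / 0.37973 ≈ 1.4599
Ratio ≈ 1.46:1


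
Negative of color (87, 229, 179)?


Invert: (255-R, 255-G, 255-B)
R: 255-87 = 168
G: 255-229 = 26
B: 255-179 = 76
= RGB(168, 26, 76)


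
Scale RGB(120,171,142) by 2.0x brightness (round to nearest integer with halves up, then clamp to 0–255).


Multiply each channel by 2.0, round half up, clamp to [0, 255]
R: 120×2.0 = 240
G: 171×2.0 = 342 → clamp → 255
B: 142×2.0 = 284 → clamp → 255
= RGB(240, 255, 255)


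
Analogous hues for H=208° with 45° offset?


Base hue: 208°
Left analog: (208 - 45) mod 360 = 163°
Right analog: (208 + 45) mod 360 = 253°
Analogous hues = 163° and 253°


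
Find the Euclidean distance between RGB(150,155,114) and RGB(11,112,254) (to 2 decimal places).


d = √[(R₁-R₂)² + (G₁-G₂)² + (B₁-B₂)²]
d = √[(150-11)² + (155-112)² + (114-254)²]
d = √[19321 + 1849 + 19600]
d = √40770
d ≈ 201.92


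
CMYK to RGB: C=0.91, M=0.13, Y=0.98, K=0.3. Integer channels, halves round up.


R = 255 × (1-C) × (1-K) = 255 × 0.09 × 0.70 = 16.065 → 16
G = 255 × (1-M) × (1-K) = 255 × 0.87 × 0.70 = 155.295 → 155
B = 255 × (1-Y) × (1-K) = 255 × 0.02 × 0.70 = 3.57 → 4
= RGB(16, 155, 4)


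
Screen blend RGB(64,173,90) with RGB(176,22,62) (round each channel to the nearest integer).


Screen: C = 255 - (255-A)×(255-B)/255, rounded to nearest integer
R: 255 - (255-64)×(255-176)/255 = 255 - 15089/255 ≈ 255 - 59.173 = 195.827 → 196
G: 255 - (255-173)×(255-22)/255 = 255 - 19106/255 ≈ 255 - 74.925 = 180.075 → 180
B: 255 - (255-90)×(255-62)/255 = 255 - 31845/255 ≈ 255 - 124.882 = 130.118 → 130
= RGB(196, 180, 130)


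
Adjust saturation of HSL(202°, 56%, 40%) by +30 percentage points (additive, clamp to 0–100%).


Original S = 56%
Adjustment = +30 percentage points
New S = 56 + (30) = 86
Clamp to [0, 100] → 86
= HSL(202°, 86%, 40%)


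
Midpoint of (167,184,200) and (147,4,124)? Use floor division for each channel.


Midpoint: each channel = ⌊(C₁+C₂)/2⌋
R: ⌊(167+147)/2⌋ = 157
G: ⌊(184+4)/2⌋ = 94
B: ⌊(200+124)/2⌋ = 162
= RGB(157, 94, 162)


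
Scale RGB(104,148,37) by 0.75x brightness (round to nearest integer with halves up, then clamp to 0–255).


Multiply each channel by 0.75, round half up, clamp to [0, 255]
R: 104×0.75 = 78
G: 148×0.75 = 111
B: 37×0.75 = 27.75 → round → 28
= RGB(78, 111, 28)


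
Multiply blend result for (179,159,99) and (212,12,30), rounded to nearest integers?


Multiply: C = A×B/255, rounded to nearest integer
R: 179×212/255 = 37948/255 ≈ 148.816 → 149
G: 159×12/255 = 1908/255 ≈ 7.482 → 7
B: 99×30/255 = 2970/255 ≈ 11.647 → 12
= RGB(149, 7, 12)


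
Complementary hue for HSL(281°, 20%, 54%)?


Complement = opposite side of color wheel = hue + 180°
H' = (281 + 180) mod 360 = 101°
S and L unchanged.
= HSL(101°, 20%, 54%)


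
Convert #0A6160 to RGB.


0A → 10 (R)
61 → 97 (G)
60 → 96 (B)
= RGB(10, 97, 96)


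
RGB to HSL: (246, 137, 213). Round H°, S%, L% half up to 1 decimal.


Normalize: R'=246/255≈0.9647, G'=137/255≈0.5373, B'=213/255≈0.8353
Max=246/255, Min=137/255, Δ=Max-Min=109/255
L = (Max+Min)/2 = (246+137)/510 = 383/510 = 0.75098… → L = 75.1%
L > 0.5 → S = Δ/(2-Max-Min) = 109/(510-246-137) = 109/127 = 0.85826… → S = 85.8%
(the 1/255 factors cancel in S and H, so raw channel differences can be used)
Max is R' → H = 60 × (((G-B)/Δ) mod 6) = 60 × (((137-213)/109) mod 6)
  (-76)/109 = -0.6972…; negative, so add 6 → 5.3027…
  H = 60 × 5.3027… = 318.165…° → H = 318.2°
= HSL(318.2°, 85.8%, 75.1%)


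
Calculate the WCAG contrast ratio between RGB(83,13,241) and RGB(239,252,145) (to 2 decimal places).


Linearize each sRGB channel c=v/255: c/12.92 if c ≤ 0.04045 else ((c+0.055)/1.055)^2.4
L = 0.2126×R_lin + 0.7152×G_lin + 0.0722×B_lin
Color 1 (83,13,241):
  R=83: 83/255≈0.3255 > 0.04045 → ((0.3255+0.055)/1.055)^2.4 ≈ 0.08650
  G=13: 13/255≈0.0510 > 0.04045 → ((0.0510+0.055)/1.055)^2.4 ≈ 0.00402
  B=241: 241/255≈0.9451 > 0.04045 → ((0.9451+0.055)/1.055)^2.4 ≈ 0.87962
  L1 = 0.2126×0.08650 + 0.7152×0.00402 + 0.0722×0.87962 ≈ 0.08478
Color 2 (239,252,145):
  R=239: 239/255≈0.9373 > 0.04045 → ((0.9373+0.055)/1.055)^2.4 ≈ 0.86316
  G=252: 252/255≈0.9882 > 0.04045 → ((0.9882+0.055)/1.055)^2.4 ≈ 0.97345
  B=145: 145/255≈0.5686 > 0.04045 → ((0.5686+0.055)/1.055)^2.4 ≈ 0.28315
  L2 = 0.2126×0.86316 + 0.7152×0.97345 + 0.0722×0.28315 ≈ 0.90016
Lighter = 0.90016, Darker = 0.08478
Ratio = (L_lighter + 0.05) / (L_darker + 0.05)
Ratio = (0.90016 + 0.05) / (0.08478 + 0.05) = 0.95016 / 0.13478 ≈ 7.0498
Ratio ≈ 7.05:1


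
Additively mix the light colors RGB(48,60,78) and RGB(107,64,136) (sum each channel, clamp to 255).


Additive: each channel = min(255, C₁+C₂)
R: 48+107 = 155 → 155
G: 60+64 = 124 → 124
B: 78+136 = 214 → 214
= RGB(155, 124, 214)


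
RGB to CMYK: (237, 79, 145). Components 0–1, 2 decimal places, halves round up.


R'=237/255≈0.9294, G'=79/255≈0.3098, B'=145/255≈0.5686
K = 1 - max(R',G',B') = 1 - 237/255 = 18/255 = 0.07058… → 0.07
(1-R'-K)/(1-K) simplifies to (max-R)/max with max = 237:
C = (237-237)/237 = 0/237 = 0 → 0.00
M = (237-79)/237 = 158/237 = 0.66666… → 0.67
Y = (237-145)/237 = 92/237 = 0.38818… → 0.39
= CMYK(0.00, 0.67, 0.39, 0.07)


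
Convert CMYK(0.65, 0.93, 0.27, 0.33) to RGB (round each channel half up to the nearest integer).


R = 255 × (1-C) × (1-K) = 255 × 0.35 × 0.67 = 59.7975 → 60
G = 255 × (1-M) × (1-K) = 255 × 0.07 × 0.67 = 11.9595 → 12
B = 255 × (1-Y) × (1-K) = 255 × 0.73 × 0.67 = 124.7205 → 125
= RGB(60, 12, 125)


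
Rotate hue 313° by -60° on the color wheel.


New hue = (H + rotation) mod 360
New hue = (313 -60) mod 360
= 253 mod 360
= 253°


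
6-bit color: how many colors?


Colors = 2^bits = 2^6
= 64 colors


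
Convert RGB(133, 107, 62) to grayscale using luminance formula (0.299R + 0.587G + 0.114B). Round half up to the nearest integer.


Gray = 0.299×R + 0.587×G + 0.114×B
Gray = 0.299×133 + 0.587×107 + 0.114×62
Gray = 39.767 + 62.809 + 7.068
Gray = 109.644 → round half up → 110
Gray = 110


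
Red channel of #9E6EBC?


Color: #9E6EBC
R = 9E = 158
G = 6E = 110
B = BC = 188
Red = 158


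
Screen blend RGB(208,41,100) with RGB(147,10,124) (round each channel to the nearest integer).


Screen: C = 255 - (255-A)×(255-B)/255, rounded to nearest integer
R: 255 - (255-208)×(255-147)/255 = 255 - 5076/255 ≈ 255 - 19.906 = 235.094 → 235
G: 255 - (255-41)×(255-10)/255 = 255 - 52430/255 ≈ 255 - 205.608 = 49.392 → 49
B: 255 - (255-100)×(255-124)/255 = 255 - 20305/255 ≈ 255 - 79.627 = 175.373 → 175
= RGB(235, 49, 175)


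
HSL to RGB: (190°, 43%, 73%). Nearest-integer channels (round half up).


H=190°, S=0.43, L=0.73
C = (1-|2L-1|)×S = (1-|0.46|)×0.43 = 0.2322
H' = H/60 = 190/60 ≈ 3.1667; X = C×(1-|H' mod 2 - 1|) = 0.1935
m = L - C/2 = 0.73 - 0.1161 = 0.6139
Sector ⌊H'⌋ = 3 → (R',G',B') = (0.0, 0.1935, 0.2322)
RGB = ((R'+m)×255, (G'+m)×255, (B'+m)×255) = (156.5445, 205.887, 215.7555)
Round half up → RGB(157, 206, 216)


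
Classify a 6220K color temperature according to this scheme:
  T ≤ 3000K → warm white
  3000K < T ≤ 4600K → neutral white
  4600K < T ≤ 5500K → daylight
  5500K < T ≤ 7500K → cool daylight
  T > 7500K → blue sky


Temperature: 6220K
5500K < 6220K ≤ 7500K → cool daylight
Classification: cool daylight


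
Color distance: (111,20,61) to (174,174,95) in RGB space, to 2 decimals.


d = √[(R₁-R₂)² + (G₁-G₂)² + (B₁-B₂)²]
d = √[(111-174)² + (20-174)² + (61-95)²]
d = √[3969 + 23716 + 1156]
d = √28841
d ≈ 169.83


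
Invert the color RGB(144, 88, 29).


Invert: (255-R, 255-G, 255-B)
R: 255-144 = 111
G: 255-88 = 167
B: 255-29 = 226
= RGB(111, 167, 226)


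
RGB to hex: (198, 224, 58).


R = 198 → C6 (hex)
G = 224 → E0 (hex)
B = 58 → 3A (hex)
Hex = #C6E03A


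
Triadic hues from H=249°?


Triadic: equally spaced at 120° intervals
H1 = 249°
H2 = (249 + 120) mod 360 = 9°
H3 = (249 + 240) mod 360 = 129°
Triadic = 249°, 9°, 129°


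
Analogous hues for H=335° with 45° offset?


Base hue: 335°
Left analog: (335 - 45) mod 360 = 290°
Right analog: (335 + 45) mod 360 = 20°
Analogous hues = 290° and 20°


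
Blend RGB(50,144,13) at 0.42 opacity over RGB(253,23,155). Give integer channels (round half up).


C = α×F + (1-α)×B, with 1-α = 0.58
R: 0.42×50 + 0.58×253 = 21.00 + 146.74 = 167.74 → 168
G: 0.42×144 + 0.58×23 = 60.48 + 13.34 = 73.82 → 74
B: 0.42×13 + 0.58×155 = 5.46 + 89.90 = 95.36 → 95
= RGB(168, 74, 95)


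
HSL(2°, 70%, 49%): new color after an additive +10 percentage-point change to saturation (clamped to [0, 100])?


Original S = 70%
Adjustment = +10 percentage points
New S = 70 + (10) = 80
Clamp to [0, 100] → 80
= HSL(2°, 80%, 49%)


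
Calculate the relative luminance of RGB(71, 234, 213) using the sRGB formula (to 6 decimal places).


Linearize each channel (sRGB transfer function): c = v/255; c_lin = c/12.92 if c ≤ 0.04045, else ((c+0.055)/1.055)^2.4
  R: 71/255 ≈ 0.278431 > 0.04045 → ((0.278431+0.055)/1.055)^2.4 ≈ 0.063010
  G: 234/255 ≈ 0.917647 > 0.04045 → ((0.917647+0.055)/1.055)^2.4 ≈ 0.822786
  B: 213/255 ≈ 0.835294 > 0.04045 → ((0.835294+0.055)/1.055)^2.4 ≈ 0.665387
R_lin = 0.063010, G_lin = 0.822786, B_lin = 0.665387
L = 0.2126×R + 0.7152×G + 0.0722×B
L = 0.2126×0.063010 + 0.7152×0.822786 + 0.0722×0.665387
L ≈ 0.649893


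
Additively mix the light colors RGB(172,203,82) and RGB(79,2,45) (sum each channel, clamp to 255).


Additive: each channel = min(255, C₁+C₂)
R: 172+79 = 251 → 251
G: 203+2 = 205 → 205
B: 82+45 = 127 → 127
= RGB(251, 205, 127)


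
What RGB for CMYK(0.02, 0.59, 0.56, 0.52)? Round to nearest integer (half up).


R = 255 × (1-C) × (1-K) = 255 × 0.98 × 0.48 = 119.952 → 120
G = 255 × (1-M) × (1-K) = 255 × 0.41 × 0.48 = 50.184 → 50
B = 255 × (1-Y) × (1-K) = 255 × 0.44 × 0.48 = 53.856 → 54
= RGB(120, 50, 54)


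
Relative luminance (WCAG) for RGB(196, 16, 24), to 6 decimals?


Linearize each channel (sRGB transfer function): c = v/255; c_lin = c/12.92 if c ≤ 0.04045, else ((c+0.055)/1.055)^2.4
  R: 196/255 ≈ 0.768627 > 0.04045 → ((0.768627+0.055)/1.055)^2.4 ≈ 0.552011
  G: 16/255 ≈ 0.062745 > 0.04045 → ((0.062745+0.055)/1.055)^2.4 ≈ 0.005182
  B: 24/255 ≈ 0.094118 > 0.04045 → ((0.094118+0.055)/1.055)^2.4 ≈ 0.009134
R_lin = 0.552011, G_lin = 0.005182, B_lin = 0.009134
L = 0.2126×R + 0.7152×G + 0.0722×B
L = 0.2126×0.552011 + 0.7152×0.005182 + 0.0722×0.009134
L ≈ 0.121723


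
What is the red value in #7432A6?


Color: #7432A6
R = 74 = 116
G = 32 = 50
B = A6 = 166
Red = 116


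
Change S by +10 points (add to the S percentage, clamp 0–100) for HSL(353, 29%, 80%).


Original S = 29%
Adjustment = +10 percentage points
New S = 29 + (10) = 39
Clamp to [0, 100] → 39
= HSL(353°, 39%, 80%)


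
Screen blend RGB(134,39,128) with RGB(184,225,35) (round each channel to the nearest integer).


Screen: C = 255 - (255-A)×(255-B)/255, rounded to nearest integer
R: 255 - (255-134)×(255-184)/255 = 255 - 8591/255 ≈ 255 - 33.690 = 221.310 → 221
G: 255 - (255-39)×(255-225)/255 = 255 - 6480/255 ≈ 255 - 25.412 = 229.588 → 230
B: 255 - (255-128)×(255-35)/255 = 255 - 27940/255 ≈ 255 - 109.569 = 145.431 → 145
= RGB(221, 230, 145)


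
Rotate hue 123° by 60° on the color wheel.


New hue = (H + rotation) mod 360
New hue = (123 + 60) mod 360
= 183 mod 360
= 183°


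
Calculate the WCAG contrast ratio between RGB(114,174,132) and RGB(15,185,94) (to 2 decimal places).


Linearize each sRGB channel c=v/255: c/12.92 if c ≤ 0.04045 else ((c+0.055)/1.055)^2.4
L = 0.2126×R_lin + 0.7152×G_lin + 0.0722×B_lin
Color 1 (114,174,132):
  R=114: 114/255≈0.4471 > 0.04045 → ((0.4471+0.055)/1.055)^2.4 ≈ 0.16827
  G=174: 174/255≈0.6824 > 0.04045 → ((0.6824+0.055)/1.055)^2.4 ≈ 0.42327
  B=132: 132/255≈0.5176 > 0.04045 → ((0.5176+0.055)/1.055)^2.4 ≈ 0.23074
  L1 = 0.2126×0.16827 + 0.7152×0.42327 + 0.0722×0.23074 ≈ 0.35515
Color 2 (15,185,94):
  R=15: 15/255≈0.0588 > 0.04045 → ((0.0588+0.055)/1.055)^2.4 ≈ 0.00478
  G=185: 185/255≈0.7255 > 0.04045 → ((0.7255+0.055)/1.055)^2.4 ≈ 0.48515
  B=94: 94/255≈0.3686 > 0.04045 → ((0.3686+0.055)/1.055)^2.4 ≈ 0.11193
  L2 = 0.2126×0.00478 + 0.7152×0.48515 + 0.0722×0.11193 ≈ 0.35608
Lighter = 0.35608, Darker = 0.35515
Ratio = (L_lighter + 0.05) / (L_darker + 0.05)
Ratio = (0.35608 + 0.05) / (0.35515 + 0.05) = 0.40608 / 0.40515 ≈ 1.0023
Ratio ≈ 1.00:1


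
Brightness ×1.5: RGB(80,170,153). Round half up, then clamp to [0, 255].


Multiply each channel by 1.5, round half up, clamp to [0, 255]
R: 80×1.5 = 120
G: 170×1.5 = 255
B: 153×1.5 = 229.5 → round → 230
= RGB(120, 255, 230)


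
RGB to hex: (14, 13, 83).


R = 14 → 0E (hex)
G = 13 → 0D (hex)
B = 83 → 53 (hex)
Hex = #0E0D53


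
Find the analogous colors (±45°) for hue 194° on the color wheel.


Base hue: 194°
Left analog: (194 - 45) mod 360 = 149°
Right analog: (194 + 45) mod 360 = 239°
Analogous hues = 149° and 239°


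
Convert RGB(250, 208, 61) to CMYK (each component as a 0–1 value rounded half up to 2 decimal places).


R'=250/255≈0.9804, G'=208/255≈0.8157, B'=61/255≈0.2392
K = 1 - max(R',G',B') = 1 - 250/255 = 5/255 = 0.01960… → 0.02
(1-R'-K)/(1-K) simplifies to (max-R)/max with max = 250:
C = (250-250)/250 = 0/250 = 0 → 0.00
M = (250-208)/250 = 42/250 = 0.168 → 0.17
Y = (250-61)/250 = 189/250 = 0.756 → 0.76
= CMYK(0.00, 0.17, 0.76, 0.02)


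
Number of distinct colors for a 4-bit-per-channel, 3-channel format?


Total bits = 4 bits/channel × 3 channels = 12 bits
Distinct colors = 2^12
= 4,096 colors


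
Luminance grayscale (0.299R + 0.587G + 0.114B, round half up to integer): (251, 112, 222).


Gray = 0.299×R + 0.587×G + 0.114×B
Gray = 0.299×251 + 0.587×112 + 0.114×222
Gray = 75.049 + 65.744 + 25.308
Gray = 166.101 → round half up → 166
Gray = 166


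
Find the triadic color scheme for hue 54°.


Triadic: equally spaced at 120° intervals
H1 = 54°
H2 = (54 + 120) mod 360 = 174°
H3 = (54 + 240) mod 360 = 294°
Triadic = 54°, 174°, 294°


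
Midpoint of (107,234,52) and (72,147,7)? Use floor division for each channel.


Midpoint: each channel = ⌊(C₁+C₂)/2⌋
R: ⌊(107+72)/2⌋ = 89
G: ⌊(234+147)/2⌋ = 190
B: ⌊(52+7)/2⌋ = 29
= RGB(89, 190, 29)


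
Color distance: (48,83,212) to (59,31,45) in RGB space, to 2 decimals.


d = √[(R₁-R₂)² + (G₁-G₂)² + (B₁-B₂)²]
d = √[(48-59)² + (83-31)² + (212-45)²]
d = √[121 + 2704 + 27889]
d = √30714
d ≈ 175.25


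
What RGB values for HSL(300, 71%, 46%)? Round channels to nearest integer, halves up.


H=300°, S=0.71, L=0.46
C = (1-|2L-1|)×S = (1-|-0.08|)×0.71 = 0.6532
H' = H/60 = 300/60 ≈ 5.0000; X = C×(1-|H' mod 2 - 1|) = 0.6532
m = L - C/2 = 0.46 - 0.3266 = 0.1334
Sector ⌊H'⌋ = 5 → (R',G',B') = (0.6532, 0.0, 0.6532)
RGB = ((R'+m)×255, (G'+m)×255, (B'+m)×255) = (200.583, 34.017, 200.583)
Round half up → RGB(201, 34, 201)


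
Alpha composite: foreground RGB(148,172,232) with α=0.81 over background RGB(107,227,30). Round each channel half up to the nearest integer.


C = α×F + (1-α)×B, with 1-α = 0.19
R: 0.81×148 + 0.19×107 = 119.88 + 20.33 = 140.21 → 140
G: 0.81×172 + 0.19×227 = 139.32 + 43.13 = 182.45 → 182
B: 0.81×232 + 0.19×30 = 187.92 + 5.70 = 193.62 → 194
= RGB(140, 182, 194)


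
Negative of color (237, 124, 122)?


Invert: (255-R, 255-G, 255-B)
R: 255-237 = 18
G: 255-124 = 131
B: 255-122 = 133
= RGB(18, 131, 133)


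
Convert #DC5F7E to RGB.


DC → 220 (R)
5F → 95 (G)
7E → 126 (B)
= RGB(220, 95, 126)


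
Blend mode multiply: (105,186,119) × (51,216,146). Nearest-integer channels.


Multiply: C = A×B/255, rounded to nearest integer
R: 105×51/255 = 5355/255 ≈ 21.000 → 21
G: 186×216/255 = 40176/255 ≈ 157.553 → 158
B: 119×146/255 = 17374/255 ≈ 68.133 → 68
= RGB(21, 158, 68)


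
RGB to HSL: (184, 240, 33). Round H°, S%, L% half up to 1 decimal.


Normalize: R'=184/255≈0.7216, G'=240/255≈0.9412, B'=33/255≈0.1294
Max=240/255, Min=33/255, Δ=Max-Min=207/255
L = (Max+Min)/2 = (240+33)/510 = 273/510 = 0.53529… → L = 53.5%
L > 0.5 → S = Δ/(2-Max-Min) = 207/(510-240-33) = 207/237 = 0.87341… → S = 87.3%
(the 1/255 factors cancel in S and H, so raw channel differences can be used)
Max is G' → H = 60 × ((B-R)/Δ + 2) = 60 × ((33-184)/207 + 2)
  -151/207 + 2 = -0.7294… + 2 = 1.2705…
  H = 60 × 1.2705… = 76.231…° → H = 76.2°
= HSL(76.2°, 87.3%, 53.5%)


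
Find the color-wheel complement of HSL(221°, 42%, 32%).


Complement = opposite side of color wheel = hue + 180°
H' = (221 + 180) mod 360 = 41°
S and L unchanged.
= HSL(41°, 42%, 32%)


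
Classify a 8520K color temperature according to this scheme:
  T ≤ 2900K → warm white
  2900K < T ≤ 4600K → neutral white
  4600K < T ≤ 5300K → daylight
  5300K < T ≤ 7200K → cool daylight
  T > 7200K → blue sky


Temperature: 8520K
8520K > 7200K → blue sky
Classification: blue sky


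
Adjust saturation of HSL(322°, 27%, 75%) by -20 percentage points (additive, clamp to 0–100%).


Original S = 27%
Adjustment = -20 percentage points
New S = 27 + (-20) = 7
Clamp to [0, 100] → 7
= HSL(322°, 7%, 75%)


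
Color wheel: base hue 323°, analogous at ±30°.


Base hue: 323°
Left analog: (323 - 30) mod 360 = 293°
Right analog: (323 + 30) mod 360 = 353°
Analogous hues = 293° and 353°


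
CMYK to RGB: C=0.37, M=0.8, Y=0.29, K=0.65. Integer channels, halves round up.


R = 255 × (1-C) × (1-K) = 255 × 0.63 × 0.35 = 56.2275 → 56
G = 255 × (1-M) × (1-K) = 255 × 0.20 × 0.35 = 17.85 → 18
B = 255 × (1-Y) × (1-K) = 255 × 0.71 × 0.35 = 63.3675 → 63
= RGB(56, 18, 63)


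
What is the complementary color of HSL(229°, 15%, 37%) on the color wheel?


Complement = opposite side of color wheel = hue + 180°
H' = (229 + 180) mod 360 = 49°
S and L unchanged.
= HSL(49°, 15%, 37%)


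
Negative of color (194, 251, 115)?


Invert: (255-R, 255-G, 255-B)
R: 255-194 = 61
G: 255-251 = 4
B: 255-115 = 140
= RGB(61, 4, 140)


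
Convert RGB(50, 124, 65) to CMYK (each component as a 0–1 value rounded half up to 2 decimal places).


R'=50/255≈0.1961, G'=124/255≈0.4863, B'=65/255≈0.2549
K = 1 - max(R',G',B') = 1 - 124/255 = 131/255 = 0.51372… → 0.51
(1-R'-K)/(1-K) simplifies to (max-R)/max with max = 124:
C = (124-50)/124 = 74/124 = 0.59677… → 0.60
M = (124-124)/124 = 0/124 = 0 → 0.00
Y = (124-65)/124 = 59/124 = 0.47580… → 0.48
= CMYK(0.60, 0.00, 0.48, 0.51)


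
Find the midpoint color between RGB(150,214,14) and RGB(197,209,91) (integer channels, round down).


Midpoint: each channel = ⌊(C₁+C₂)/2⌋
R: ⌊(150+197)/2⌋ = 173
G: ⌊(214+209)/2⌋ = 211
B: ⌊(14+91)/2⌋ = 52
= RGB(173, 211, 52)


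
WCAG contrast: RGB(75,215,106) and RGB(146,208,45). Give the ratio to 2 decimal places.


Linearize each sRGB channel c=v/255: c/12.92 if c ≤ 0.04045 else ((c+0.055)/1.055)^2.4
L = 0.2126×R_lin + 0.7152×G_lin + 0.0722×B_lin
Color 1 (75,215,106):
  R=75: 75/255≈0.2941 > 0.04045 → ((0.2941+0.055)/1.055)^2.4 ≈ 0.07036
  G=215: 215/255≈0.8431 > 0.04045 → ((0.8431+0.055)/1.055)^2.4 ≈ 0.67954
  B=106: 106/255≈0.4157 > 0.04045 → ((0.4157+0.055)/1.055)^2.4 ≈ 0.14413
  L1 = 0.2126×0.07036 + 0.7152×0.67954 + 0.0722×0.14413 ≈ 0.51137
Color 2 (146,208,45):
  R=146: 146/255≈0.5725 > 0.04045 → ((0.5725+0.055)/1.055)^2.4 ≈ 0.28744
  G=208: 208/255≈0.8157 > 0.04045 → ((0.8157+0.055)/1.055)^2.4 ≈ 0.63076
  B=45: 45/255≈0.1765 > 0.04045 → ((0.1765+0.055)/1.055)^2.4 ≈ 0.02624
  L2 = 0.2126×0.28744 + 0.7152×0.63076 + 0.0722×0.02624 ≈ 0.51412
Lighter = 0.51412, Darker = 0.51137
Ratio = (L_lighter + 0.05) / (L_darker + 0.05)
Ratio = (0.51412 + 0.05) / (0.51137 + 0.05) = 0.56412 / 0.56137 ≈ 1.0049
Ratio ≈ 1.00:1


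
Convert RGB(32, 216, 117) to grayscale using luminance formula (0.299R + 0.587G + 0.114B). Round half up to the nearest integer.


Gray = 0.299×R + 0.587×G + 0.114×B
Gray = 0.299×32 + 0.587×216 + 0.114×117
Gray = 9.568 + 126.792 + 13.338
Gray = 149.698 → round half up → 150
Gray = 150


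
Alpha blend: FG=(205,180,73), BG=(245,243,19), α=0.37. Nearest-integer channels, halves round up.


C = α×F + (1-α)×B, with 1-α = 0.63
R: 0.37×205 + 0.63×245 = 75.85 + 154.35 = 230.20 → 230
G: 0.37×180 + 0.63×243 = 66.60 + 153.09 = 219.69 → 220
B: 0.37×73 + 0.63×19 = 27.01 + 11.97 = 38.98 → 39
= RGB(230, 220, 39)


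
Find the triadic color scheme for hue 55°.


Triadic: equally spaced at 120° intervals
H1 = 55°
H2 = (55 + 120) mod 360 = 175°
H3 = (55 + 240) mod 360 = 295°
Triadic = 55°, 175°, 295°


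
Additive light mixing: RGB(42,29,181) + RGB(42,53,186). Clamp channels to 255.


Additive: each channel = min(255, C₁+C₂)
R: 42+42 = 84 → 84
G: 29+53 = 82 → 82
B: 181+186 = 367 → 255
= RGB(84, 82, 255)


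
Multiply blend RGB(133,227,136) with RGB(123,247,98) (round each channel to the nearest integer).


Multiply: C = A×B/255, rounded to nearest integer
R: 133×123/255 = 16359/255 ≈ 64.153 → 64
G: 227×247/255 = 56069/255 ≈ 219.878 → 220
B: 136×98/255 = 13328/255 ≈ 52.267 → 52
= RGB(64, 220, 52)


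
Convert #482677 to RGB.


48 → 72 (R)
26 → 38 (G)
77 → 119 (B)
= RGB(72, 38, 119)


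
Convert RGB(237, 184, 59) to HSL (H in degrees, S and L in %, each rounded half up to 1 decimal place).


Normalize: R'=237/255≈0.9294, G'=184/255≈0.7216, B'=59/255≈0.2314
Max=237/255, Min=59/255, Δ=Max-Min=178/255
L = (Max+Min)/2 = (237+59)/510 = 296/510 = 0.58039… → L = 58.0%
L > 0.5 → S = Δ/(2-Max-Min) = 178/(510-237-59) = 178/214 = 0.83177… → S = 83.2%
(the 1/255 factors cancel in S and H, so raw channel differences can be used)
Max is R' → H = 60 × (((G-B)/Δ) mod 6) = 60 × (((184-59)/178) mod 6)
  125/178 = 0.7022…
  H = 60 × 0.7022… = 42.134…° → H = 42.1°
= HSL(42.1°, 83.2%, 58.0%)


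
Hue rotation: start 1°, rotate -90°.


New hue = (H + rotation) mod 360
New hue = (1 -90) mod 360
= -89 mod 360
= 271°


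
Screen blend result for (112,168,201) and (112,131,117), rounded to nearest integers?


Screen: C = 255 - (255-A)×(255-B)/255, rounded to nearest integer
R: 255 - (255-112)×(255-112)/255 = 255 - 20449/255 ≈ 255 - 80.192 = 174.808 → 175
G: 255 - (255-168)×(255-131)/255 = 255 - 10788/255 ≈ 255 - 42.306 = 212.694 → 213
B: 255 - (255-201)×(255-117)/255 = 255 - 7452/255 ≈ 255 - 29.224 = 225.776 → 226
= RGB(175, 213, 226)


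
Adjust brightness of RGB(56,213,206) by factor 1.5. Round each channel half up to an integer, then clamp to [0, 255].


Multiply each channel by 1.5, round half up, clamp to [0, 255]
R: 56×1.5 = 84
G: 213×1.5 = 319.5 → round → 320 → clamp → 255
B: 206×1.5 = 309 → clamp → 255
= RGB(84, 255, 255)


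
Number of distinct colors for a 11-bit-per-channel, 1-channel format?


Total bits = 11 bits/channel × 1 channels = 11 bits
Distinct colors = 2^11
= 2,048 colors
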